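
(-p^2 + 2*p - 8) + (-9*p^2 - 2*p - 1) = -10*p^2 - 9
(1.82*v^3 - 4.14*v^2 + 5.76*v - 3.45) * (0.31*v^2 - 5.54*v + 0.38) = 0.5642*v^5 - 11.3662*v^4 + 25.4128*v^3 - 34.5531*v^2 + 21.3018*v - 1.311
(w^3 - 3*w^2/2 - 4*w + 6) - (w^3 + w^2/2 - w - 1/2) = -2*w^2 - 3*w + 13/2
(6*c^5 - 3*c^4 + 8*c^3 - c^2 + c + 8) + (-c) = 6*c^5 - 3*c^4 + 8*c^3 - c^2 + 8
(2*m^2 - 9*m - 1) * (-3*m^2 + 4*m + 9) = -6*m^4 + 35*m^3 - 15*m^2 - 85*m - 9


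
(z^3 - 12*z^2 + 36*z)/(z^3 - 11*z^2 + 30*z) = (z - 6)/(z - 5)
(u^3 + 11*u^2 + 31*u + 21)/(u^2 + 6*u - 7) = (u^2 + 4*u + 3)/(u - 1)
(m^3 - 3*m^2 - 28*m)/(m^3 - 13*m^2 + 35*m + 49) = m*(m + 4)/(m^2 - 6*m - 7)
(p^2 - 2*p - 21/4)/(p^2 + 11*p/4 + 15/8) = 2*(2*p - 7)/(4*p + 5)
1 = 1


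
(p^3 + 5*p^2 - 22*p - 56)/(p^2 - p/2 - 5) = 2*(p^2 + 3*p - 28)/(2*p - 5)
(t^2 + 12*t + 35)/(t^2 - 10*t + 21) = (t^2 + 12*t + 35)/(t^2 - 10*t + 21)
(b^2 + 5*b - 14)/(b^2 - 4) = (b + 7)/(b + 2)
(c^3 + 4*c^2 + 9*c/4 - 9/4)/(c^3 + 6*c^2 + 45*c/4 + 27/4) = (2*c - 1)/(2*c + 3)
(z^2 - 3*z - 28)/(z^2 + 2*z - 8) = (z - 7)/(z - 2)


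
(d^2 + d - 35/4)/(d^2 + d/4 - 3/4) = (4*d^2 + 4*d - 35)/(4*d^2 + d - 3)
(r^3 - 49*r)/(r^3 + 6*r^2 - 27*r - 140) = r*(r - 7)/(r^2 - r - 20)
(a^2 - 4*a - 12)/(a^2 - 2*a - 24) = (a + 2)/(a + 4)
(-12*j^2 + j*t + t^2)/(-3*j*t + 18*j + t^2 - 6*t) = (4*j + t)/(t - 6)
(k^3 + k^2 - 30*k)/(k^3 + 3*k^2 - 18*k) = (k - 5)/(k - 3)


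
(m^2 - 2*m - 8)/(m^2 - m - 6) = (m - 4)/(m - 3)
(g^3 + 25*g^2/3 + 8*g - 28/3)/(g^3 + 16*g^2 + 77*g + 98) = (g - 2/3)/(g + 7)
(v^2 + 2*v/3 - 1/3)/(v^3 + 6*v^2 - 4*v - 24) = (3*v^2 + 2*v - 1)/(3*(v^3 + 6*v^2 - 4*v - 24))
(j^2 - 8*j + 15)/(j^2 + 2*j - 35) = (j - 3)/(j + 7)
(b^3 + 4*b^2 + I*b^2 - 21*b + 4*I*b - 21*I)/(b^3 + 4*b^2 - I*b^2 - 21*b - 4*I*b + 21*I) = (b + I)/(b - I)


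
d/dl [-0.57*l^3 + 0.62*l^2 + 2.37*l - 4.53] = -1.71*l^2 + 1.24*l + 2.37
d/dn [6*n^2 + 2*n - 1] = 12*n + 2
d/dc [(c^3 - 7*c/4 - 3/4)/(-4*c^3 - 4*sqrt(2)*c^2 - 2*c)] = (c*(7 - 12*c^2)*(2*c^2 + 2*sqrt(2)*c + 1) - (6*c^2 + 4*sqrt(2)*c + 1)*(-4*c^3 + 7*c + 3))/(8*c^2*(2*c^2 + 2*sqrt(2)*c + 1)^2)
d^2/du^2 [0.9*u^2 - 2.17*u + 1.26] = 1.80000000000000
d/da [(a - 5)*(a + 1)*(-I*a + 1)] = -3*I*a^2 + a*(2 + 8*I) - 4 + 5*I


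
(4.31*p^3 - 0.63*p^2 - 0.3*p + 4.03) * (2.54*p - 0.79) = 10.9474*p^4 - 5.0051*p^3 - 0.2643*p^2 + 10.4732*p - 3.1837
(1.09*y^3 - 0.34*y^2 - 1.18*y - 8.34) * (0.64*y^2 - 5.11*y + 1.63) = 0.6976*y^5 - 5.7875*y^4 + 2.7589*y^3 + 0.138*y^2 + 40.694*y - 13.5942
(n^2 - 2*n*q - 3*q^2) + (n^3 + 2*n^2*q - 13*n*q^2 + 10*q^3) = n^3 + 2*n^2*q + n^2 - 13*n*q^2 - 2*n*q + 10*q^3 - 3*q^2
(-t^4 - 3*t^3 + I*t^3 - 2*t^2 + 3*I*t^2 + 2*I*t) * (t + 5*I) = -t^5 - 3*t^4 - 4*I*t^4 - 7*t^3 - 12*I*t^3 - 15*t^2 - 8*I*t^2 - 10*t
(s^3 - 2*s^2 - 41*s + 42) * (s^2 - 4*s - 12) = s^5 - 6*s^4 - 45*s^3 + 230*s^2 + 324*s - 504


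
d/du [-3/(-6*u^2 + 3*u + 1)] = 9*(1 - 4*u)/(-6*u^2 + 3*u + 1)^2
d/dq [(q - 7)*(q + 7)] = 2*q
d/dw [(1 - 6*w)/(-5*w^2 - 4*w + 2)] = 2*(-15*w^2 + 5*w - 4)/(25*w^4 + 40*w^3 - 4*w^2 - 16*w + 4)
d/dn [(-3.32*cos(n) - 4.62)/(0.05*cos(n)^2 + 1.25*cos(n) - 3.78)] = (0.166*sin(n)^2 - 0.462000000000001*cos(n) - 18.4906)*sin(n)/(0.05*cos(n)^2 + 1.25*cos(n) - 3.78)^2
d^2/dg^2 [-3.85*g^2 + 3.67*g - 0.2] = -7.70000000000000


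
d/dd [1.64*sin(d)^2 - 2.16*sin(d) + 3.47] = (3.28*sin(d) - 2.16)*cos(d)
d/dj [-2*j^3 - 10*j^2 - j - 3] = -6*j^2 - 20*j - 1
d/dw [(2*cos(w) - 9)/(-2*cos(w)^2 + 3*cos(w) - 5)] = (-4*cos(w)^2 + 36*cos(w) - 17)*sin(w)/(3*cos(w) - cos(2*w) - 6)^2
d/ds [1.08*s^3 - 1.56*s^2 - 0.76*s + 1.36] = 3.24*s^2 - 3.12*s - 0.76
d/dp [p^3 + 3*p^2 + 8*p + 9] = 3*p^2 + 6*p + 8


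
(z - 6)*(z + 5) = z^2 - z - 30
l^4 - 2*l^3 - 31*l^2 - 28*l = l*(l - 7)*(l + 1)*(l + 4)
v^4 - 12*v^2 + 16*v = v*(v - 2)^2*(v + 4)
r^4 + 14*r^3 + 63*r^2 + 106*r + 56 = (r + 1)*(r + 2)*(r + 4)*(r + 7)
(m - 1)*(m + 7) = m^2 + 6*m - 7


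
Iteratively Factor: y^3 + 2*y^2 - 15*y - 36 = (y - 4)*(y^2 + 6*y + 9) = (y - 4)*(y + 3)*(y + 3)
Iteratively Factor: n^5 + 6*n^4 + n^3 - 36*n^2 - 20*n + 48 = (n + 3)*(n^4 + 3*n^3 - 8*n^2 - 12*n + 16) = (n - 1)*(n + 3)*(n^3 + 4*n^2 - 4*n - 16) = (n - 2)*(n - 1)*(n + 3)*(n^2 + 6*n + 8) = (n - 2)*(n - 1)*(n + 3)*(n + 4)*(n + 2)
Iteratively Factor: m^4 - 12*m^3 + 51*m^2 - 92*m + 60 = (m - 5)*(m^3 - 7*m^2 + 16*m - 12) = (m - 5)*(m - 2)*(m^2 - 5*m + 6) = (m - 5)*(m - 3)*(m - 2)*(m - 2)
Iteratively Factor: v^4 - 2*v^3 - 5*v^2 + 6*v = (v)*(v^3 - 2*v^2 - 5*v + 6) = v*(v + 2)*(v^2 - 4*v + 3) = v*(v - 1)*(v + 2)*(v - 3)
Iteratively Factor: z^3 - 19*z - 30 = (z + 3)*(z^2 - 3*z - 10) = (z - 5)*(z + 3)*(z + 2)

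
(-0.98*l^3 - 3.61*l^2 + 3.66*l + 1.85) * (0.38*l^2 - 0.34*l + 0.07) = -0.3724*l^5 - 1.0386*l^4 + 2.5496*l^3 - 0.7941*l^2 - 0.3728*l + 0.1295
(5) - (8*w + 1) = 4 - 8*w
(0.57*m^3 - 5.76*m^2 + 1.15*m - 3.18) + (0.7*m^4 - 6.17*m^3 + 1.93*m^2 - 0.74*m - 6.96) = 0.7*m^4 - 5.6*m^3 - 3.83*m^2 + 0.41*m - 10.14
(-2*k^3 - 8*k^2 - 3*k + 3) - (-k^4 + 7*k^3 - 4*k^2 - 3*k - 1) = k^4 - 9*k^3 - 4*k^2 + 4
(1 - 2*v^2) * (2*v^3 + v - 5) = -4*v^5 + 10*v^2 + v - 5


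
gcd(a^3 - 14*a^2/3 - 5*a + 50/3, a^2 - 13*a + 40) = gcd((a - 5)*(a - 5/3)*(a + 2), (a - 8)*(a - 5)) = a - 5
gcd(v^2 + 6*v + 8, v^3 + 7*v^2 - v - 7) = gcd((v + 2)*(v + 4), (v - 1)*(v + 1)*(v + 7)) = 1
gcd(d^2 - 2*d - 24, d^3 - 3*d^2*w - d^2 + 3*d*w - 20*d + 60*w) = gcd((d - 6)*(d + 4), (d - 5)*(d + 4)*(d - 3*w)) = d + 4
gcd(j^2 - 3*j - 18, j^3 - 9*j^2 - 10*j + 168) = j - 6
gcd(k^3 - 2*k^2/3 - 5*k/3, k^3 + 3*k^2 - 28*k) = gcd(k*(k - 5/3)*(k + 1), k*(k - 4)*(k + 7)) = k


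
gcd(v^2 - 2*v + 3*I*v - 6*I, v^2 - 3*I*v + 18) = v + 3*I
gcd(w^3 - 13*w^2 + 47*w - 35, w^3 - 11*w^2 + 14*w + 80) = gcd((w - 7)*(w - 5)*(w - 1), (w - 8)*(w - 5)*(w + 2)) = w - 5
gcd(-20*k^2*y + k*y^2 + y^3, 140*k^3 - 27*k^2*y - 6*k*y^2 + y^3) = -20*k^2 + k*y + y^2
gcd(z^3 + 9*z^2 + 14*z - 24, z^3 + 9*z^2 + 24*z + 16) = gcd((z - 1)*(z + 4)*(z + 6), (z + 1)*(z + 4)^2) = z + 4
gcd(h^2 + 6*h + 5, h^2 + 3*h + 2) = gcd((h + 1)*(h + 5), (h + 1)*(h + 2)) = h + 1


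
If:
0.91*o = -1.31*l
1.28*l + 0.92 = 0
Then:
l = -0.72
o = 1.03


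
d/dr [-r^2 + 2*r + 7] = 2 - 2*r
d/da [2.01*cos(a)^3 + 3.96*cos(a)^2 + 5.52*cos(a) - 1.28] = (6.03*sin(a)^2 - 7.92*cos(a) - 11.55)*sin(a)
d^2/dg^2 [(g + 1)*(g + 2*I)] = 2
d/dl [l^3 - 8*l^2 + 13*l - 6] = 3*l^2 - 16*l + 13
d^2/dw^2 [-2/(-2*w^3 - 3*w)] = 12*(8*w^4 + 6*w^2 + 3)/(w^3*(8*w^6 + 36*w^4 + 54*w^2 + 27))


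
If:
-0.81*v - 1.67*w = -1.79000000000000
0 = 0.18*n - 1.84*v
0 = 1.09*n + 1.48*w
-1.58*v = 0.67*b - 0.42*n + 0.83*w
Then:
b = -2.04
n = -1.56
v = -0.15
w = 1.15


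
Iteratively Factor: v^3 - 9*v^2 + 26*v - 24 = (v - 3)*(v^2 - 6*v + 8) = (v - 4)*(v - 3)*(v - 2)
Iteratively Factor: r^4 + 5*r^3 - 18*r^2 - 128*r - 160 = (r + 2)*(r^3 + 3*r^2 - 24*r - 80) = (r + 2)*(r + 4)*(r^2 - r - 20) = (r + 2)*(r + 4)^2*(r - 5)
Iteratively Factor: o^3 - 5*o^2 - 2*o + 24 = (o + 2)*(o^2 - 7*o + 12) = (o - 4)*(o + 2)*(o - 3)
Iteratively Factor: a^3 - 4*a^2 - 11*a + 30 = (a - 5)*(a^2 + a - 6) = (a - 5)*(a - 2)*(a + 3)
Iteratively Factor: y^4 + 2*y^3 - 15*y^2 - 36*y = (y + 3)*(y^3 - y^2 - 12*y) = (y - 4)*(y + 3)*(y^2 + 3*y) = (y - 4)*(y + 3)^2*(y)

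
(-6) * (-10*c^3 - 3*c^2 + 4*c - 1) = 60*c^3 + 18*c^2 - 24*c + 6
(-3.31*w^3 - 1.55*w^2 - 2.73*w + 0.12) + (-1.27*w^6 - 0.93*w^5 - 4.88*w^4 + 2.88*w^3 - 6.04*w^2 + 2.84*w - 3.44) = -1.27*w^6 - 0.93*w^5 - 4.88*w^4 - 0.43*w^3 - 7.59*w^2 + 0.11*w - 3.32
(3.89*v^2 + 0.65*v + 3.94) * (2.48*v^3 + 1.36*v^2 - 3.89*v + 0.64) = 9.6472*v^5 + 6.9024*v^4 - 4.4769*v^3 + 5.3195*v^2 - 14.9106*v + 2.5216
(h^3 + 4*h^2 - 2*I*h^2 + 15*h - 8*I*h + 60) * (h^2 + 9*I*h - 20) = h^5 + 4*h^4 + 7*I*h^4 + 13*h^3 + 28*I*h^3 + 52*h^2 + 175*I*h^2 - 300*h + 700*I*h - 1200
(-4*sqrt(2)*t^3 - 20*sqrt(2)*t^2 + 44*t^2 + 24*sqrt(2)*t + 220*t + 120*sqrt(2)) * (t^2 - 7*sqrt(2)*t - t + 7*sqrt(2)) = -4*sqrt(2)*t^5 - 16*sqrt(2)*t^4 + 100*t^4 - 264*sqrt(2)*t^3 + 400*t^3 - 1136*sqrt(2)*t^2 - 836*t^2 - 1344*t + 1420*sqrt(2)*t + 1680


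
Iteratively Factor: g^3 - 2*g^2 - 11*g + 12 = (g - 4)*(g^2 + 2*g - 3) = (g - 4)*(g + 3)*(g - 1)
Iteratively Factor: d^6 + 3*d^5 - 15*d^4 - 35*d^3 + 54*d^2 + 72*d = (d + 4)*(d^5 - d^4 - 11*d^3 + 9*d^2 + 18*d) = (d + 1)*(d + 4)*(d^4 - 2*d^3 - 9*d^2 + 18*d) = (d + 1)*(d + 3)*(d + 4)*(d^3 - 5*d^2 + 6*d) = (d - 2)*(d + 1)*(d + 3)*(d + 4)*(d^2 - 3*d) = (d - 3)*(d - 2)*(d + 1)*(d + 3)*(d + 4)*(d)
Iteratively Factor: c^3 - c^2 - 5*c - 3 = (c + 1)*(c^2 - 2*c - 3) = (c - 3)*(c + 1)*(c + 1)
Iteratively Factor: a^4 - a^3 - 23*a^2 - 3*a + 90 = (a - 2)*(a^3 + a^2 - 21*a - 45) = (a - 2)*(a + 3)*(a^2 - 2*a - 15) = (a - 2)*(a + 3)^2*(a - 5)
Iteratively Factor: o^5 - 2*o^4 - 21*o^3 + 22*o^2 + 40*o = (o)*(o^4 - 2*o^3 - 21*o^2 + 22*o + 40) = o*(o - 2)*(o^3 - 21*o - 20) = o*(o - 5)*(o - 2)*(o^2 + 5*o + 4) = o*(o - 5)*(o - 2)*(o + 4)*(o + 1)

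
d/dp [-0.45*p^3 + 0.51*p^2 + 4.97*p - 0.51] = -1.35*p^2 + 1.02*p + 4.97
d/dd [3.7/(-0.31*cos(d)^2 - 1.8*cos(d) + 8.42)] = -(2.294*cos(d) + 6.66)*sin(d)/(0.31*cos(d)^2 + 1.8*cos(d) - 8.42)^2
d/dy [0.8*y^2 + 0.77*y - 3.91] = 1.6*y + 0.77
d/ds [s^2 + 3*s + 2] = 2*s + 3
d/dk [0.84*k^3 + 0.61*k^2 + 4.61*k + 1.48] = 2.52*k^2 + 1.22*k + 4.61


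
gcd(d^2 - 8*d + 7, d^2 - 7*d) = d - 7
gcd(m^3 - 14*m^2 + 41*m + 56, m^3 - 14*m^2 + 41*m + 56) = m^3 - 14*m^2 + 41*m + 56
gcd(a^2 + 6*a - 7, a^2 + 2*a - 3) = a - 1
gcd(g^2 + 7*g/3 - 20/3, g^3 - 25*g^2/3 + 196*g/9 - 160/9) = g - 5/3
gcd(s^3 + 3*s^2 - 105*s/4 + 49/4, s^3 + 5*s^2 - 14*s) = s + 7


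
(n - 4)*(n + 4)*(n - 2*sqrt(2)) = n^3 - 2*sqrt(2)*n^2 - 16*n + 32*sqrt(2)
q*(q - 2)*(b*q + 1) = b*q^3 - 2*b*q^2 + q^2 - 2*q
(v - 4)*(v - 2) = v^2 - 6*v + 8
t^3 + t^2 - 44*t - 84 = (t - 7)*(t + 2)*(t + 6)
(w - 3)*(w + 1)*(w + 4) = w^3 + 2*w^2 - 11*w - 12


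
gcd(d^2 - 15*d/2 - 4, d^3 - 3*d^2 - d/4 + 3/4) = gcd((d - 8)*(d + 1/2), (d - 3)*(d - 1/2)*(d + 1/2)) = d + 1/2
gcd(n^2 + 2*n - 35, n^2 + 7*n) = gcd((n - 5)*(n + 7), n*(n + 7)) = n + 7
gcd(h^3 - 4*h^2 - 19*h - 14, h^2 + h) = h + 1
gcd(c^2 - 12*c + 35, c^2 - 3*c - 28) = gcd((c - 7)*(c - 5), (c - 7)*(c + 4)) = c - 7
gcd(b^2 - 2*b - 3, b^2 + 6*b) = 1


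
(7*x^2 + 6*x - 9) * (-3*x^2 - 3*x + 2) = -21*x^4 - 39*x^3 + 23*x^2 + 39*x - 18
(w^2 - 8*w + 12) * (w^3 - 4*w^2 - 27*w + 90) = w^5 - 12*w^4 + 17*w^3 + 258*w^2 - 1044*w + 1080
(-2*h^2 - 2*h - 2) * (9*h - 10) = -18*h^3 + 2*h^2 + 2*h + 20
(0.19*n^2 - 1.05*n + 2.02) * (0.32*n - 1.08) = 0.0608*n^3 - 0.5412*n^2 + 1.7804*n - 2.1816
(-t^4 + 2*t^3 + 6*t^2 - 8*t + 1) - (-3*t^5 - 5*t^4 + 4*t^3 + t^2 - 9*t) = 3*t^5 + 4*t^4 - 2*t^3 + 5*t^2 + t + 1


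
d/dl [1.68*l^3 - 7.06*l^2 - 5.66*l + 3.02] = 5.04*l^2 - 14.12*l - 5.66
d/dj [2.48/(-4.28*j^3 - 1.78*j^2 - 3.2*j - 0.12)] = (31.8432*j^2 + 8.8288*j + 7.936)/(4.28*j^3 + 1.78*j^2 + 3.2*j + 0.12)^2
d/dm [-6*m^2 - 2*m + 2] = -12*m - 2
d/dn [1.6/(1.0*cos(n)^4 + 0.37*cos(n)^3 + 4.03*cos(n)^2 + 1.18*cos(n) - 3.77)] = (6.4*cos(n)^3 + 1.776*cos(n)^2 + 12.896*cos(n) + 1.888)*sin(n)/(1.0*cos(n)^4 + 0.37*cos(n)^3 + 4.03*cos(n)^2 + 1.18*cos(n) - 3.77)^2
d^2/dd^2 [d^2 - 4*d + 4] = 2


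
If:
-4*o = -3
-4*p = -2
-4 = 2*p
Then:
No Solution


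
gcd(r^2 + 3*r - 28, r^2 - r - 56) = r + 7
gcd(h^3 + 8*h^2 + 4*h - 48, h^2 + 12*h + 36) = h + 6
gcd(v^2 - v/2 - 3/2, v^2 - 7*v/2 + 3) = v - 3/2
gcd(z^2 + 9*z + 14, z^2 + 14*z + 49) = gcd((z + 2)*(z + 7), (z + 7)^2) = z + 7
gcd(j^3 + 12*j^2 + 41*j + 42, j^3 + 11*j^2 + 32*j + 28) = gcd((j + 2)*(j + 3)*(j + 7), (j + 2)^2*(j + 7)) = j^2 + 9*j + 14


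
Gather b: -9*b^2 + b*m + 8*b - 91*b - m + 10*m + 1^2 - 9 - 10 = -9*b^2 + b*(m - 83) + 9*m - 18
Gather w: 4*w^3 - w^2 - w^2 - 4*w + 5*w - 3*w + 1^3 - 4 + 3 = 4*w^3 - 2*w^2 - 2*w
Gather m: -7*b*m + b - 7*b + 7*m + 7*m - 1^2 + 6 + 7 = -6*b + m*(14 - 7*b) + 12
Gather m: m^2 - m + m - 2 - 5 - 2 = m^2 - 9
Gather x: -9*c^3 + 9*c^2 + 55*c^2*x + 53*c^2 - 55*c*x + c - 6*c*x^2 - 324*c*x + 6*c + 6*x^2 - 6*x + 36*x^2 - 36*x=-9*c^3 + 62*c^2 + 7*c + x^2*(42 - 6*c) + x*(55*c^2 - 379*c - 42)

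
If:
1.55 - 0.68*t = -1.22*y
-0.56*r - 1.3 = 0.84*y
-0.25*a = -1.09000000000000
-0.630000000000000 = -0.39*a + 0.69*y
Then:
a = 4.36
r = -4.65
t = 5.06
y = 1.55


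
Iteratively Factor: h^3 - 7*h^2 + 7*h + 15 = (h + 1)*(h^2 - 8*h + 15) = (h - 5)*(h + 1)*(h - 3)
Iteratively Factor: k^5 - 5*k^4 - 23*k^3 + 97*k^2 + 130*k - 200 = (k + 2)*(k^4 - 7*k^3 - 9*k^2 + 115*k - 100) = (k - 5)*(k + 2)*(k^3 - 2*k^2 - 19*k + 20) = (k - 5)^2*(k + 2)*(k^2 + 3*k - 4) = (k - 5)^2*(k - 1)*(k + 2)*(k + 4)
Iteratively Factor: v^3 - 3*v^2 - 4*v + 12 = (v - 3)*(v^2 - 4) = (v - 3)*(v - 2)*(v + 2)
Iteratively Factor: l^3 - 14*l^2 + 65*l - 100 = (l - 5)*(l^2 - 9*l + 20) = (l - 5)^2*(l - 4)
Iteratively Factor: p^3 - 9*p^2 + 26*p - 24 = (p - 4)*(p^2 - 5*p + 6) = (p - 4)*(p - 2)*(p - 3)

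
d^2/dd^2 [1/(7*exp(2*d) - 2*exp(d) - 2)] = 2*((1 - 14*exp(d))*(-7*exp(2*d) + 2*exp(d) + 2) - 4*(7*exp(d) - 1)^2*exp(d))*exp(d)/(-7*exp(2*d) + 2*exp(d) + 2)^3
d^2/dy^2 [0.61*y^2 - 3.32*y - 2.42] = 1.22000000000000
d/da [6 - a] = -1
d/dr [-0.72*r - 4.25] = -0.720000000000000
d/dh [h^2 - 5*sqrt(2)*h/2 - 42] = 2*h - 5*sqrt(2)/2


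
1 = 1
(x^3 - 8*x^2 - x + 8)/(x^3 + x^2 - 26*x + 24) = (x^2 - 7*x - 8)/(x^2 + 2*x - 24)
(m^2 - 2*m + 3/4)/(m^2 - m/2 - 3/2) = (m - 1/2)/(m + 1)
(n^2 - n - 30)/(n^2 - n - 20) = (-n^2 + n + 30)/(-n^2 + n + 20)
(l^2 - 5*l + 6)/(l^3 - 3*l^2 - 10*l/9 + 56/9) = 9*(l - 3)/(9*l^2 - 9*l - 28)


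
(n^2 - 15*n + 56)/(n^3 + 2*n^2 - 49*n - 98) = (n - 8)/(n^2 + 9*n + 14)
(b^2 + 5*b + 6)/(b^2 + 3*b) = (b + 2)/b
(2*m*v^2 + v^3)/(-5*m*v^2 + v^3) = (2*m + v)/(-5*m + v)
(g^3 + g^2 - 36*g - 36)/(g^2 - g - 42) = (g^2 - 5*g - 6)/(g - 7)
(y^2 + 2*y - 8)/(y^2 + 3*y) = (y^2 + 2*y - 8)/(y*(y + 3))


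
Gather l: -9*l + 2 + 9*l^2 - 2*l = 9*l^2 - 11*l + 2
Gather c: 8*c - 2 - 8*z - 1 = 8*c - 8*z - 3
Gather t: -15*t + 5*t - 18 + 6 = -10*t - 12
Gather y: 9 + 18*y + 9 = 18*y + 18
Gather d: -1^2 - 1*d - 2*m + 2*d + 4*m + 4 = d + 2*m + 3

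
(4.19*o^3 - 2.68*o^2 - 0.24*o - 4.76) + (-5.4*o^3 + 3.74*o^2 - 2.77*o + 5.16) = -1.21*o^3 + 1.06*o^2 - 3.01*o + 0.4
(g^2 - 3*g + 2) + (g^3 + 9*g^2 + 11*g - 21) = g^3 + 10*g^2 + 8*g - 19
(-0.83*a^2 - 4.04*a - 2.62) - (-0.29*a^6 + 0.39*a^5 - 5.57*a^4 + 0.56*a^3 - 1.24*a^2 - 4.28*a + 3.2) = 0.29*a^6 - 0.39*a^5 + 5.57*a^4 - 0.56*a^3 + 0.41*a^2 + 0.24*a - 5.82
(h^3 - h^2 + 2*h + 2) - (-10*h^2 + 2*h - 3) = h^3 + 9*h^2 + 5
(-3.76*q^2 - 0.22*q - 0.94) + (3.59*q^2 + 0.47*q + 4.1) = -0.17*q^2 + 0.25*q + 3.16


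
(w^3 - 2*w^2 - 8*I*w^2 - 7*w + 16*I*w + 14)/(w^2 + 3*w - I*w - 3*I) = (w^2 - w*(2 + 7*I) + 14*I)/(w + 3)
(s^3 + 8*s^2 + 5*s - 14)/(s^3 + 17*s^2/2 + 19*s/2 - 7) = 2*(s - 1)/(2*s - 1)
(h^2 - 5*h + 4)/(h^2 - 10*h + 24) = (h - 1)/(h - 6)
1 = 1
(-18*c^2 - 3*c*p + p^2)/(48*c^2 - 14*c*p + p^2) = (3*c + p)/(-8*c + p)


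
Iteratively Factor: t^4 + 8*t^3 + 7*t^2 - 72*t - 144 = (t + 4)*(t^3 + 4*t^2 - 9*t - 36) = (t + 4)^2*(t^2 - 9) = (t + 3)*(t + 4)^2*(t - 3)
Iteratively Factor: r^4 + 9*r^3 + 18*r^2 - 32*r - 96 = (r + 4)*(r^3 + 5*r^2 - 2*r - 24) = (r + 4)^2*(r^2 + r - 6) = (r - 2)*(r + 4)^2*(r + 3)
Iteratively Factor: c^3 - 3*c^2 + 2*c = (c - 1)*(c^2 - 2*c) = c*(c - 1)*(c - 2)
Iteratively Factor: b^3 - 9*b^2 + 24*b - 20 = (b - 2)*(b^2 - 7*b + 10) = (b - 5)*(b - 2)*(b - 2)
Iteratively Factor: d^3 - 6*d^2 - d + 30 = (d - 3)*(d^2 - 3*d - 10) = (d - 5)*(d - 3)*(d + 2)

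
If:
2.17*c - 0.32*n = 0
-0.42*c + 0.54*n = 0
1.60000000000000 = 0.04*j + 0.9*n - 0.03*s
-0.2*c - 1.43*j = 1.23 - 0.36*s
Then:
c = 0.00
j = -21.51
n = 0.00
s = -82.01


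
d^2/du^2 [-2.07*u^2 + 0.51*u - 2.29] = -4.14000000000000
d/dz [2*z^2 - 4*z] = 4*z - 4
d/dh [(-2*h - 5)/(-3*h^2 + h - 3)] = (6*h^2 - 2*h - (2*h + 5)*(6*h - 1) + 6)/(3*h^2 - h + 3)^2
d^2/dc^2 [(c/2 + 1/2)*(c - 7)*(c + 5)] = 3*c - 1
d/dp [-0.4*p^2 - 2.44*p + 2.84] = -0.8*p - 2.44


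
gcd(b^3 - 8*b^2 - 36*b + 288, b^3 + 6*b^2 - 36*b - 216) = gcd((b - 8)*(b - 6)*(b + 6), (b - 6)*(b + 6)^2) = b^2 - 36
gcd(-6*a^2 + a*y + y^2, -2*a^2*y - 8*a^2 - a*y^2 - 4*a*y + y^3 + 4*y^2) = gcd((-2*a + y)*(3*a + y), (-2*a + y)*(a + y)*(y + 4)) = -2*a + y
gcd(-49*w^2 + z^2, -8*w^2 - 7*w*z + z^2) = 1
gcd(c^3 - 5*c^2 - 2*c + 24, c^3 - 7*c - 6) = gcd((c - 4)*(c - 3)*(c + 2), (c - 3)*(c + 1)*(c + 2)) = c^2 - c - 6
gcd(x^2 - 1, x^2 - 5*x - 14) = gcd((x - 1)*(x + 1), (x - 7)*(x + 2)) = 1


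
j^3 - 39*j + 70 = (j - 5)*(j - 2)*(j + 7)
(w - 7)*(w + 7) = w^2 - 49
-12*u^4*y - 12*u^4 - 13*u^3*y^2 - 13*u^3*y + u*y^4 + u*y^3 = (-4*u + y)*(u + y)*(3*u + y)*(u*y + u)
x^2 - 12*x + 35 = (x - 7)*(x - 5)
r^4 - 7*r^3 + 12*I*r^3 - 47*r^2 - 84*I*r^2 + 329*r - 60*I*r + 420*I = (r - 7)*(r + 3*I)*(r + 4*I)*(r + 5*I)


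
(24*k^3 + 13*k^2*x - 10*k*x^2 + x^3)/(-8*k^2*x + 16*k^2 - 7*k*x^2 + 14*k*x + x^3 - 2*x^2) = (-3*k + x)/(x - 2)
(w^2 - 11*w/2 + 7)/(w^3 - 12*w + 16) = (w - 7/2)/(w^2 + 2*w - 8)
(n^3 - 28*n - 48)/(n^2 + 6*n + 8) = n - 6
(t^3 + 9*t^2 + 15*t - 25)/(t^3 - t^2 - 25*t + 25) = (t + 5)/(t - 5)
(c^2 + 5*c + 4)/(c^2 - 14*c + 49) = (c^2 + 5*c + 4)/(c^2 - 14*c + 49)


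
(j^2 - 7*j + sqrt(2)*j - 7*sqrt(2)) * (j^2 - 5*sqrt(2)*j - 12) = j^4 - 7*j^3 - 4*sqrt(2)*j^3 - 22*j^2 + 28*sqrt(2)*j^2 - 12*sqrt(2)*j + 154*j + 84*sqrt(2)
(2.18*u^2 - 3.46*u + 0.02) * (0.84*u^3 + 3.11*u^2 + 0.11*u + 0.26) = 1.8312*u^5 + 3.8734*u^4 - 10.504*u^3 + 0.2484*u^2 - 0.8974*u + 0.0052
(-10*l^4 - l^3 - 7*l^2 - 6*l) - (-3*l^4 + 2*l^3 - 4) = -7*l^4 - 3*l^3 - 7*l^2 - 6*l + 4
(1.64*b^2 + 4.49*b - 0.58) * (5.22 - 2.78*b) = -4.5592*b^3 - 3.9214*b^2 + 25.0502*b - 3.0276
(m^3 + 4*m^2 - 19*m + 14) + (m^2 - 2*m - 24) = m^3 + 5*m^2 - 21*m - 10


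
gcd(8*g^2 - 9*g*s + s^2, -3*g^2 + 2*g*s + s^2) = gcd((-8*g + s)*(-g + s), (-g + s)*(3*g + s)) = -g + s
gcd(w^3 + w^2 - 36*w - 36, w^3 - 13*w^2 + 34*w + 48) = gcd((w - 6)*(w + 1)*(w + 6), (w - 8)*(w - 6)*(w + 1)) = w^2 - 5*w - 6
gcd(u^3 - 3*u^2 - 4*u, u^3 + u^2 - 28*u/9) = u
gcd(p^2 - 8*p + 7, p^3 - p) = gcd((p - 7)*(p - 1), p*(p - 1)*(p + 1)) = p - 1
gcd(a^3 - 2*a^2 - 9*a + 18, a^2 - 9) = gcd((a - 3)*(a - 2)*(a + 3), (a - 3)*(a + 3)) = a^2 - 9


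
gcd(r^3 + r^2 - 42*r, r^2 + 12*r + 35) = r + 7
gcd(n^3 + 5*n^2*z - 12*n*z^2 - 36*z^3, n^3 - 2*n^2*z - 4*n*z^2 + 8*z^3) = n + 2*z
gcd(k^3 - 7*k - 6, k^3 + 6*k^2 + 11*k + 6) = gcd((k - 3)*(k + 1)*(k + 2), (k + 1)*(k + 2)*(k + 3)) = k^2 + 3*k + 2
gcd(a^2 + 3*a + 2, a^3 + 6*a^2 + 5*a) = a + 1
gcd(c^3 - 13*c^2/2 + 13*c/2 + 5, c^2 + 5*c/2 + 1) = c + 1/2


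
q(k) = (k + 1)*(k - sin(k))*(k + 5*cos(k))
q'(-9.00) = 533.94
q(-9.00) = -931.31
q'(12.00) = 836.47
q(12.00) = 2643.34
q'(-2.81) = 57.09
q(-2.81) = -33.90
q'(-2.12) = 21.53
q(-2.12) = -6.71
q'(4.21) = 165.71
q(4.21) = 47.76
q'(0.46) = 0.80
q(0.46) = 0.12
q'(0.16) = 0.08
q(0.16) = 0.00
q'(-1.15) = -0.09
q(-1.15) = 0.03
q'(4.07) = 137.50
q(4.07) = 26.53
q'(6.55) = 59.43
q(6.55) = 539.79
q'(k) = (1 - 5*sin(k))*(k + 1)*(k - sin(k)) + (1 - cos(k))*(k + 1)*(k + 5*cos(k)) + (k - sin(k))*(k + 5*cos(k)) = -(k + 1)*(k - sin(k))*(5*sin(k) - 1) - (k + 1)*(k + 5*cos(k))*(cos(k) - 1) + (k - sin(k))*(k + 5*cos(k))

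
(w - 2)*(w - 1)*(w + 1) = w^3 - 2*w^2 - w + 2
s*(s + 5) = s^2 + 5*s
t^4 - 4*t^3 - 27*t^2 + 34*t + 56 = (t - 7)*(t - 2)*(t + 1)*(t + 4)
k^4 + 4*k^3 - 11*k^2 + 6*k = k*(k - 1)^2*(k + 6)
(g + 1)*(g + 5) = g^2 + 6*g + 5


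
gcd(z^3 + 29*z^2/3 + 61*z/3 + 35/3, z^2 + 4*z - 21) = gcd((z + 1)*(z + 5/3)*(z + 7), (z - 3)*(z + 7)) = z + 7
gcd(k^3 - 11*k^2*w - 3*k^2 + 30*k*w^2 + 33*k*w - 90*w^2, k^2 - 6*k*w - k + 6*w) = -k + 6*w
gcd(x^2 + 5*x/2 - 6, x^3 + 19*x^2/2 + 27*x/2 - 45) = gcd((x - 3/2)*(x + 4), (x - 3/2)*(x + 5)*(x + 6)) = x - 3/2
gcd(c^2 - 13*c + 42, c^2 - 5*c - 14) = c - 7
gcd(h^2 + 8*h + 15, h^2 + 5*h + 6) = h + 3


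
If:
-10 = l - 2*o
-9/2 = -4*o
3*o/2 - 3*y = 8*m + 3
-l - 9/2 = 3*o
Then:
No Solution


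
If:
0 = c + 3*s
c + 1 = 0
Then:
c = -1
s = 1/3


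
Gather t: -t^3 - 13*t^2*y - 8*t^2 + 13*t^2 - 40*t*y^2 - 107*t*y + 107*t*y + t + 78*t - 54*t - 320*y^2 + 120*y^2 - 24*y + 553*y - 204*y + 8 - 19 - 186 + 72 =-t^3 + t^2*(5 - 13*y) + t*(25 - 40*y^2) - 200*y^2 + 325*y - 125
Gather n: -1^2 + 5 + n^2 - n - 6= n^2 - n - 2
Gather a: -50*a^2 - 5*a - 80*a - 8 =-50*a^2 - 85*a - 8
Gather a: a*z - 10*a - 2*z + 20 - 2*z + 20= a*(z - 10) - 4*z + 40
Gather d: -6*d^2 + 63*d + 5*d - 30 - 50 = -6*d^2 + 68*d - 80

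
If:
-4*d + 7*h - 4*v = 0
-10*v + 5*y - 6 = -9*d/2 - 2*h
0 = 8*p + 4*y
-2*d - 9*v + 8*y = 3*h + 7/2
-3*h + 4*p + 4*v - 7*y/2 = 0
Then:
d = 3174/11129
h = -2722/11129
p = 2144/11129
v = -15875/22258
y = -4288/11129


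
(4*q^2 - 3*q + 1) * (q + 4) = 4*q^3 + 13*q^2 - 11*q + 4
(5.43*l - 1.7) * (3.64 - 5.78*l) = -31.3854*l^2 + 29.5912*l - 6.188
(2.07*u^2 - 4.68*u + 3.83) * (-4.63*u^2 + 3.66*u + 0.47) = -9.5841*u^4 + 29.2446*u^3 - 33.8888*u^2 + 11.8182*u + 1.8001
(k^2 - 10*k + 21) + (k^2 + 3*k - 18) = 2*k^2 - 7*k + 3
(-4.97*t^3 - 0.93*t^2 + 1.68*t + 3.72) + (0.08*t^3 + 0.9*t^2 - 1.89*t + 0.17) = -4.89*t^3 - 0.03*t^2 - 0.21*t + 3.89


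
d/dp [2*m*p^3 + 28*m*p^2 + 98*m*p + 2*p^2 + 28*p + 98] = 6*m*p^2 + 56*m*p + 98*m + 4*p + 28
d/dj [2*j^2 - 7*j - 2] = 4*j - 7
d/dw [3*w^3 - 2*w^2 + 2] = w*(9*w - 4)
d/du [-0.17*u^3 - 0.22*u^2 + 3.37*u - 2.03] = -0.51*u^2 - 0.44*u + 3.37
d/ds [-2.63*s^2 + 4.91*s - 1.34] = 4.91 - 5.26*s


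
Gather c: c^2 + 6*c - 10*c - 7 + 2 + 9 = c^2 - 4*c + 4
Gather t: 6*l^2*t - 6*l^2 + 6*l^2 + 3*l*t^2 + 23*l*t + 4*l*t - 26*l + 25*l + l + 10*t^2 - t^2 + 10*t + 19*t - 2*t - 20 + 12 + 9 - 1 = t^2*(3*l + 9) + t*(6*l^2 + 27*l + 27)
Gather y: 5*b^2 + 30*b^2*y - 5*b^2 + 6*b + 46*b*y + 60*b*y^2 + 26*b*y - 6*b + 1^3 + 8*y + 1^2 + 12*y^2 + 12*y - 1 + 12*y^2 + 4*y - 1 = y^2*(60*b + 24) + y*(30*b^2 + 72*b + 24)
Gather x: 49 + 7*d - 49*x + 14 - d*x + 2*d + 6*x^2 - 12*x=9*d + 6*x^2 + x*(-d - 61) + 63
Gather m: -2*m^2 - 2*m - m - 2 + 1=-2*m^2 - 3*m - 1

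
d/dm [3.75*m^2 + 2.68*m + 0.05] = 7.5*m + 2.68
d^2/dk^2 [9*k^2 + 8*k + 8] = 18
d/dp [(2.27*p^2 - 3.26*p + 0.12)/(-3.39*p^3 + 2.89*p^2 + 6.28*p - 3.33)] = (7.6953*p^4 - 22.1028*p^3 + 24.8974*p^2 - 15.8118*p + 10.1022)/(11.4921*p^6 - 19.5942*p^5 - 34.2263*p^4 + 58.8758*p^3 + 20.191*p^2 - 41.8248*p + 11.0889)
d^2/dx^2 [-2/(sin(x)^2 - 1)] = (12 - 8*cos(x)^2)/cos(x)^4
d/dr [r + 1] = 1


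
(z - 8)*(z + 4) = z^2 - 4*z - 32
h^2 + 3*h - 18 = (h - 3)*(h + 6)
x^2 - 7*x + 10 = (x - 5)*(x - 2)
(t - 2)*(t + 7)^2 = t^3 + 12*t^2 + 21*t - 98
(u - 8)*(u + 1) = u^2 - 7*u - 8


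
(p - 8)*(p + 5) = p^2 - 3*p - 40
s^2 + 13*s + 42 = (s + 6)*(s + 7)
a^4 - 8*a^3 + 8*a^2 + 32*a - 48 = (a - 6)*(a - 2)^2*(a + 2)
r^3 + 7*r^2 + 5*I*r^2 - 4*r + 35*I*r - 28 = (r + 7)*(r + I)*(r + 4*I)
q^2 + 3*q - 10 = (q - 2)*(q + 5)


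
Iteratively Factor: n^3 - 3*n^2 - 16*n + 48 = (n + 4)*(n^2 - 7*n + 12) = (n - 4)*(n + 4)*(n - 3)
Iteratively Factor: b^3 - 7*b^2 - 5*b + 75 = (b - 5)*(b^2 - 2*b - 15) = (b - 5)*(b + 3)*(b - 5)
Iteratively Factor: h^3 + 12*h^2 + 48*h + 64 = (h + 4)*(h^2 + 8*h + 16) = (h + 4)^2*(h + 4)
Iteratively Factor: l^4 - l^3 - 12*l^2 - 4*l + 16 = (l - 4)*(l^3 + 3*l^2 - 4) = (l - 4)*(l + 2)*(l^2 + l - 2) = (l - 4)*(l - 1)*(l + 2)*(l + 2)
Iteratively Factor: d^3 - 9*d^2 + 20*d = (d)*(d^2 - 9*d + 20) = d*(d - 5)*(d - 4)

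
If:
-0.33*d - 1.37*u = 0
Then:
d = -4.15151515151515*u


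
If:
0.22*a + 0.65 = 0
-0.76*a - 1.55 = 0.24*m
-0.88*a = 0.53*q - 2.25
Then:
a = -2.95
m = 2.90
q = 9.15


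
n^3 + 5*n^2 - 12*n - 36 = (n - 3)*(n + 2)*(n + 6)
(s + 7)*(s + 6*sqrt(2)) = s^2 + 7*s + 6*sqrt(2)*s + 42*sqrt(2)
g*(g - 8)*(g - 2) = g^3 - 10*g^2 + 16*g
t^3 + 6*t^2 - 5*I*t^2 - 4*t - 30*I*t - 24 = (t + 6)*(t - 4*I)*(t - I)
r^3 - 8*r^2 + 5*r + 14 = (r - 7)*(r - 2)*(r + 1)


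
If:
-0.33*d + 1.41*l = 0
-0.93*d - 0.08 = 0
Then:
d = -0.09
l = -0.02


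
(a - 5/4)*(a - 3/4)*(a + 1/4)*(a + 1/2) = a^4 - 5*a^3/4 - 7*a^2/16 + 29*a/64 + 15/128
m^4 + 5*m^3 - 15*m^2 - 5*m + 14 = (m - 2)*(m - 1)*(m + 1)*(m + 7)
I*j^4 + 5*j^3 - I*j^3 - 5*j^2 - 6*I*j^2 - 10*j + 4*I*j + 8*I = (j - 2)*(j - 4*I)*(j - I)*(I*j + I)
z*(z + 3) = z^2 + 3*z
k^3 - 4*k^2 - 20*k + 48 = (k - 6)*(k - 2)*(k + 4)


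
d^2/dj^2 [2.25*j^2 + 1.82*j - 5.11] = 4.50000000000000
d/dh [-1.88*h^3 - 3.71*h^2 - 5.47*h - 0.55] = -5.64*h^2 - 7.42*h - 5.47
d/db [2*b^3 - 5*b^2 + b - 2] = 6*b^2 - 10*b + 1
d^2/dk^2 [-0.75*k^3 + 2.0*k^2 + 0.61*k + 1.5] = 4.0 - 4.5*k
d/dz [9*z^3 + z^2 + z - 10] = 27*z^2 + 2*z + 1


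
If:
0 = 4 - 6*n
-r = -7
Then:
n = 2/3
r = 7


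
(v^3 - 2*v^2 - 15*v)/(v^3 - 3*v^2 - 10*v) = (v + 3)/(v + 2)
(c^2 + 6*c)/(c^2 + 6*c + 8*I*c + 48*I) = c/(c + 8*I)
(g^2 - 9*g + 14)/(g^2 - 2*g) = (g - 7)/g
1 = 1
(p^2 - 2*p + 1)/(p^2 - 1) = (p - 1)/(p + 1)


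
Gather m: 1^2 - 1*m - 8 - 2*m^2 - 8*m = -2*m^2 - 9*m - 7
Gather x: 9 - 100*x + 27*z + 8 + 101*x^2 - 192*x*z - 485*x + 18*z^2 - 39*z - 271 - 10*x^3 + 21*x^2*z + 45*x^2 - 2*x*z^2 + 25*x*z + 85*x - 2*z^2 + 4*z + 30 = -10*x^3 + x^2*(21*z + 146) + x*(-2*z^2 - 167*z - 500) + 16*z^2 - 8*z - 224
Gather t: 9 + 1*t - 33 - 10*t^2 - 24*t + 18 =-10*t^2 - 23*t - 6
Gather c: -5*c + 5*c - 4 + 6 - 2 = 0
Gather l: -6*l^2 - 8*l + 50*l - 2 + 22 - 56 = -6*l^2 + 42*l - 36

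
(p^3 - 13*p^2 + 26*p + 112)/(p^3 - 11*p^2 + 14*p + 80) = (p - 7)/(p - 5)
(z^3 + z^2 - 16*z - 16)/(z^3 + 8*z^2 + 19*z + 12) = (z - 4)/(z + 3)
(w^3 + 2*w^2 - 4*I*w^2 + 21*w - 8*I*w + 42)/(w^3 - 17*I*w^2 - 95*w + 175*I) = (w^2 + w*(2 + 3*I) + 6*I)/(w^2 - 10*I*w - 25)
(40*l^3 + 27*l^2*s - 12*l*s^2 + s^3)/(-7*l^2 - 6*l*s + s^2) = (40*l^2 - 13*l*s + s^2)/(-7*l + s)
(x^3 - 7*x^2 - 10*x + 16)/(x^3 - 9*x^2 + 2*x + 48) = (x - 1)/(x - 3)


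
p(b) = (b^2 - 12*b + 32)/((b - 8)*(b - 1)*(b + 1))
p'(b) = (2*b - 12)/((b - 8)*(b - 1)*(b + 1)) - (b^2 - 12*b + 32)/((b - 8)*(b - 1)*(b + 1)^2) - (b^2 - 12*b + 32)/((b - 8)*(b - 1)^2*(b + 1)) - (b^2 - 12*b + 32)/((b - 8)^2*(b - 1)*(b + 1)) = (-b^2 + 8*b - 1)/(b^4 - 2*b^2 + 1)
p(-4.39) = -0.46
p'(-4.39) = -0.17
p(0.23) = 3.98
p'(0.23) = 0.88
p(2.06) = -0.60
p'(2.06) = 1.07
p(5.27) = 0.05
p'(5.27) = 0.02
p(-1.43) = -5.20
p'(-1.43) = -13.27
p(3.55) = -0.04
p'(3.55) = 0.11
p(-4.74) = -0.41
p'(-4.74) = -0.13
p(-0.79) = 12.74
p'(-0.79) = -56.22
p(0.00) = 4.00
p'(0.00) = -1.00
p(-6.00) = -0.29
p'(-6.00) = -0.07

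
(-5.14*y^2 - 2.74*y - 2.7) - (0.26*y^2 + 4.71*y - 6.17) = -5.4*y^2 - 7.45*y + 3.47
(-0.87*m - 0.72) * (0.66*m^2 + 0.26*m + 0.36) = -0.5742*m^3 - 0.7014*m^2 - 0.5004*m - 0.2592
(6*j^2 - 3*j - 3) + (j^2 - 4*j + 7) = 7*j^2 - 7*j + 4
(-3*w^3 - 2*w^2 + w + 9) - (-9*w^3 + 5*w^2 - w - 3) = 6*w^3 - 7*w^2 + 2*w + 12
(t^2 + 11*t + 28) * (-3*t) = -3*t^3 - 33*t^2 - 84*t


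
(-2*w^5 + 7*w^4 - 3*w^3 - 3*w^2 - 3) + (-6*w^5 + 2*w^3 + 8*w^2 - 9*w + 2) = -8*w^5 + 7*w^4 - w^3 + 5*w^2 - 9*w - 1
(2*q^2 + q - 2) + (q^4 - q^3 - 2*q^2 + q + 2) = q^4 - q^3 + 2*q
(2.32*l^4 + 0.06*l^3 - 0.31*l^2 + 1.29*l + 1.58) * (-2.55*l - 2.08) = -5.916*l^5 - 4.9786*l^4 + 0.6657*l^3 - 2.6447*l^2 - 6.7122*l - 3.2864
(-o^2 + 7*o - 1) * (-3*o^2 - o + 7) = 3*o^4 - 20*o^3 - 11*o^2 + 50*o - 7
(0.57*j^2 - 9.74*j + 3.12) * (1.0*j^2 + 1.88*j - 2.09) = 0.57*j^4 - 8.6684*j^3 - 16.3825*j^2 + 26.2222*j - 6.5208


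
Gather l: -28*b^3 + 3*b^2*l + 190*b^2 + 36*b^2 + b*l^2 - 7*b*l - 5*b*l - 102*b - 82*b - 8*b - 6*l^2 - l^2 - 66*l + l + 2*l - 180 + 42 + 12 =-28*b^3 + 226*b^2 - 192*b + l^2*(b - 7) + l*(3*b^2 - 12*b - 63) - 126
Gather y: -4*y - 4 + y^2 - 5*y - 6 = y^2 - 9*y - 10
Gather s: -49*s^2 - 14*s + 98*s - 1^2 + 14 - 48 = -49*s^2 + 84*s - 35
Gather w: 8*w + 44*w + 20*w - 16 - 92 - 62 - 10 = 72*w - 180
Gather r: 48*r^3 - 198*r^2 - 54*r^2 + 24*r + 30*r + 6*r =48*r^3 - 252*r^2 + 60*r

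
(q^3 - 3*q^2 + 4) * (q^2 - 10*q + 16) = q^5 - 13*q^4 + 46*q^3 - 44*q^2 - 40*q + 64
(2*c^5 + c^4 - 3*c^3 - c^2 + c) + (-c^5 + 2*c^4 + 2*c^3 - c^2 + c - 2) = c^5 + 3*c^4 - c^3 - 2*c^2 + 2*c - 2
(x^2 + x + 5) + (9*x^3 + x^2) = 9*x^3 + 2*x^2 + x + 5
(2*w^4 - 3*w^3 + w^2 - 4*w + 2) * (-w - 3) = -2*w^5 - 3*w^4 + 8*w^3 + w^2 + 10*w - 6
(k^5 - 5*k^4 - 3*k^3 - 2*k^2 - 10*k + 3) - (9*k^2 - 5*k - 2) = k^5 - 5*k^4 - 3*k^3 - 11*k^2 - 5*k + 5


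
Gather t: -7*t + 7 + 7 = 14 - 7*t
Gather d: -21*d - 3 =-21*d - 3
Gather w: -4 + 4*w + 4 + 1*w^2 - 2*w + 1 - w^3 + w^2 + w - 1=-w^3 + 2*w^2 + 3*w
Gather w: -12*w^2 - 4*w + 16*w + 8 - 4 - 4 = -12*w^2 + 12*w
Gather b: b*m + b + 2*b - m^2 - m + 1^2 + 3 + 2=b*(m + 3) - m^2 - m + 6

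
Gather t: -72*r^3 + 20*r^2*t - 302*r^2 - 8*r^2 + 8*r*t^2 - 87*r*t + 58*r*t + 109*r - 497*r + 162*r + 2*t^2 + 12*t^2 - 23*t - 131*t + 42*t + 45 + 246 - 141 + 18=-72*r^3 - 310*r^2 - 226*r + t^2*(8*r + 14) + t*(20*r^2 - 29*r - 112) + 168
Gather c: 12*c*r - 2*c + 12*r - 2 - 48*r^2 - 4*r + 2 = c*(12*r - 2) - 48*r^2 + 8*r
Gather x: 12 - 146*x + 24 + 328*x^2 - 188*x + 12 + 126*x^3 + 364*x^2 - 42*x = 126*x^3 + 692*x^2 - 376*x + 48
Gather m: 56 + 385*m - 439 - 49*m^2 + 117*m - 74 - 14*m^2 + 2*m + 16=-63*m^2 + 504*m - 441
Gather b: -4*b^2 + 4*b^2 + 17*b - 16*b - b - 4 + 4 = 0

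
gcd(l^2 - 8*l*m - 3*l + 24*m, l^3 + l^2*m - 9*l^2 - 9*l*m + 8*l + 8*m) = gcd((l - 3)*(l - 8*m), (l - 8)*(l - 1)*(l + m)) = 1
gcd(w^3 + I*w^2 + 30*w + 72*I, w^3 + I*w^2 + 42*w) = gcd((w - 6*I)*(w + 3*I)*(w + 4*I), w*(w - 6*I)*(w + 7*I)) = w - 6*I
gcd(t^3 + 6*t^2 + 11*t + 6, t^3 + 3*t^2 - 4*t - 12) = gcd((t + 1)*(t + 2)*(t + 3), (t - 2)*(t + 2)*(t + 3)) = t^2 + 5*t + 6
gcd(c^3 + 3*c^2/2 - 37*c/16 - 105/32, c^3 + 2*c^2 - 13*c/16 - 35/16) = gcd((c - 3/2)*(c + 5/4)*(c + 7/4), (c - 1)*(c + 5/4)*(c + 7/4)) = c^2 + 3*c + 35/16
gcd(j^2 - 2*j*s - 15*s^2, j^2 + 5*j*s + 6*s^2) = j + 3*s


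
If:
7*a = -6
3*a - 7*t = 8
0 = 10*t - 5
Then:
No Solution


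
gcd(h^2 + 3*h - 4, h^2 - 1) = h - 1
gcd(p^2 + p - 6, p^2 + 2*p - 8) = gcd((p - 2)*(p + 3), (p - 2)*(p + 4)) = p - 2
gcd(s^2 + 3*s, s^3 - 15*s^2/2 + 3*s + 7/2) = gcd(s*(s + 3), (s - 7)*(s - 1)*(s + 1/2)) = 1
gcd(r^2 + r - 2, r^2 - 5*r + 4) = r - 1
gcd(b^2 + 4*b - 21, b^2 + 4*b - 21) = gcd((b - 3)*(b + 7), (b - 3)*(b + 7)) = b^2 + 4*b - 21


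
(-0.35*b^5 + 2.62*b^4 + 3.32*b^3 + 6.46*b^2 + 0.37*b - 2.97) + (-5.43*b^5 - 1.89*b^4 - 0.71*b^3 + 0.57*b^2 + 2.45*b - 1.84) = -5.78*b^5 + 0.73*b^4 + 2.61*b^3 + 7.03*b^2 + 2.82*b - 4.81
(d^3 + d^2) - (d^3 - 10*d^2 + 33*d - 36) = 11*d^2 - 33*d + 36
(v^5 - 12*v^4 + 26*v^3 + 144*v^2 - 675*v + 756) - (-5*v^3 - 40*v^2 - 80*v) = v^5 - 12*v^4 + 31*v^3 + 184*v^2 - 595*v + 756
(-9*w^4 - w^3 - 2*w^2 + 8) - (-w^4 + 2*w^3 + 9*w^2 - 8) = -8*w^4 - 3*w^3 - 11*w^2 + 16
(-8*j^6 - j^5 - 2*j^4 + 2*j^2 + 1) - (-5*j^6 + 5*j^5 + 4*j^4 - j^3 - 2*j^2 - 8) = -3*j^6 - 6*j^5 - 6*j^4 + j^3 + 4*j^2 + 9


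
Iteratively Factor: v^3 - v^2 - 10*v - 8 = (v - 4)*(v^2 + 3*v + 2) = (v - 4)*(v + 1)*(v + 2)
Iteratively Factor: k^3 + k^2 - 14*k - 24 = (k + 3)*(k^2 - 2*k - 8) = (k + 2)*(k + 3)*(k - 4)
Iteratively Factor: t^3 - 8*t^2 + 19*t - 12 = (t - 3)*(t^2 - 5*t + 4) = (t - 4)*(t - 3)*(t - 1)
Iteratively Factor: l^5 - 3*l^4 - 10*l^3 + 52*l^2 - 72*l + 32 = (l - 2)*(l^4 - l^3 - 12*l^2 + 28*l - 16) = (l - 2)*(l + 4)*(l^3 - 5*l^2 + 8*l - 4) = (l - 2)^2*(l + 4)*(l^2 - 3*l + 2) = (l - 2)^3*(l + 4)*(l - 1)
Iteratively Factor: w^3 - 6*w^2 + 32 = (w + 2)*(w^2 - 8*w + 16) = (w - 4)*(w + 2)*(w - 4)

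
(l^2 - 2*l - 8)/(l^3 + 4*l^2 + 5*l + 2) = (l - 4)/(l^2 + 2*l + 1)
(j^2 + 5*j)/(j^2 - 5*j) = (j + 5)/(j - 5)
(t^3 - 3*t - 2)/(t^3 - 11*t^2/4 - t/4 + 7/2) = 4*(t + 1)/(4*t - 7)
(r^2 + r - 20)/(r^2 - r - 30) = (r - 4)/(r - 6)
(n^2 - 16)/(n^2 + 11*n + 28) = (n - 4)/(n + 7)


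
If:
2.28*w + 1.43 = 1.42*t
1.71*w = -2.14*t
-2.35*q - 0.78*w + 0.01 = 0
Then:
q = 0.14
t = 0.33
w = -0.42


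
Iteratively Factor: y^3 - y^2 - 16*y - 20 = (y + 2)*(y^2 - 3*y - 10) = (y + 2)^2*(y - 5)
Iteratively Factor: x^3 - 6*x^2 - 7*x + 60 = (x - 5)*(x^2 - x - 12) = (x - 5)*(x + 3)*(x - 4)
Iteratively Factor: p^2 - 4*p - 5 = (p - 5)*(p + 1)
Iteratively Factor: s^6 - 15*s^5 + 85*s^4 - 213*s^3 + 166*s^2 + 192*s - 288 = (s - 4)*(s^5 - 11*s^4 + 41*s^3 - 49*s^2 - 30*s + 72) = (s - 4)*(s + 1)*(s^4 - 12*s^3 + 53*s^2 - 102*s + 72) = (s - 4)*(s - 3)*(s + 1)*(s^3 - 9*s^2 + 26*s - 24) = (s - 4)*(s - 3)^2*(s + 1)*(s^2 - 6*s + 8) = (s - 4)^2*(s - 3)^2*(s + 1)*(s - 2)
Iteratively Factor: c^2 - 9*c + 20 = (c - 4)*(c - 5)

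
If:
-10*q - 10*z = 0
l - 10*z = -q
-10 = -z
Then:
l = 110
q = -10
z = 10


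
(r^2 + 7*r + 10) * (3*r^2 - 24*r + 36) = 3*r^4 - 3*r^3 - 102*r^2 + 12*r + 360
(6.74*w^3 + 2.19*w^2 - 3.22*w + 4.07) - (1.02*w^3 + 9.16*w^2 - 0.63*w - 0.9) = 5.72*w^3 - 6.97*w^2 - 2.59*w + 4.97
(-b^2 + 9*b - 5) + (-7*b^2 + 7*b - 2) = -8*b^2 + 16*b - 7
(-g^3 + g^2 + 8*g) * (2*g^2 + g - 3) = -2*g^5 + g^4 + 20*g^3 + 5*g^2 - 24*g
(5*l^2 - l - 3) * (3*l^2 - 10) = 15*l^4 - 3*l^3 - 59*l^2 + 10*l + 30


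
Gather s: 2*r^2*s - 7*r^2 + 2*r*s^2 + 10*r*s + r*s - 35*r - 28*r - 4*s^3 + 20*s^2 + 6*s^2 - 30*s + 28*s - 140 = -7*r^2 - 63*r - 4*s^3 + s^2*(2*r + 26) + s*(2*r^2 + 11*r - 2) - 140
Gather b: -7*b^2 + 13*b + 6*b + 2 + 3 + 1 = -7*b^2 + 19*b + 6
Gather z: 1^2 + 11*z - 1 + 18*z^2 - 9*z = 18*z^2 + 2*z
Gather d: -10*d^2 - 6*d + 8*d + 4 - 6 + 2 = -10*d^2 + 2*d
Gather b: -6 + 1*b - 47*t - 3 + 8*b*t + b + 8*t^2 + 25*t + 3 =b*(8*t + 2) + 8*t^2 - 22*t - 6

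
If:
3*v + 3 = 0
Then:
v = -1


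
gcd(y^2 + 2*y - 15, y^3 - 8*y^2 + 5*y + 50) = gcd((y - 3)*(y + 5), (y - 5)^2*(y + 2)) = 1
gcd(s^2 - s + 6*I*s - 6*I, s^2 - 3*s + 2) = s - 1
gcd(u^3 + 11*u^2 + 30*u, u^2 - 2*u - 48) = u + 6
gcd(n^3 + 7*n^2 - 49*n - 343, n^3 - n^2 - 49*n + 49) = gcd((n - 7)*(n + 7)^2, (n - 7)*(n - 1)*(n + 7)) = n^2 - 49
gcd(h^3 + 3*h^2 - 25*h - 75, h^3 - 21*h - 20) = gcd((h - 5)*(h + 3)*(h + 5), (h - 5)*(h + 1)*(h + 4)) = h - 5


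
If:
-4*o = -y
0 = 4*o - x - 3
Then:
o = y/4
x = y - 3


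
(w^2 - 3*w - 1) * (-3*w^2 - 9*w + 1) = -3*w^4 + 31*w^2 + 6*w - 1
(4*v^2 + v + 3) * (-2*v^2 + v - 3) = -8*v^4 + 2*v^3 - 17*v^2 - 9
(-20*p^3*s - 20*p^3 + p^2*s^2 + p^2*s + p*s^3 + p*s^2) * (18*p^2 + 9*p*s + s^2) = -360*p^5*s - 360*p^5 - 162*p^4*s^2 - 162*p^4*s + 7*p^3*s^3 + 7*p^3*s^2 + 10*p^2*s^4 + 10*p^2*s^3 + p*s^5 + p*s^4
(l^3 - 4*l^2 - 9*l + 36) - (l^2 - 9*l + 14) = l^3 - 5*l^2 + 22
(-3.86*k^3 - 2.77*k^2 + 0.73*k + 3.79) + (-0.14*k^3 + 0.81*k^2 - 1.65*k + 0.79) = -4.0*k^3 - 1.96*k^2 - 0.92*k + 4.58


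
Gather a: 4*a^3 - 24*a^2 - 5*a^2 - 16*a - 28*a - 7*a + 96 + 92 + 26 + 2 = 4*a^3 - 29*a^2 - 51*a + 216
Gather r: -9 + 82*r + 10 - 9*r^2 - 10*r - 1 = -9*r^2 + 72*r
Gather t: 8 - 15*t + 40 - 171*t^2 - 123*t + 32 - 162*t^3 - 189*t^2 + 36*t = -162*t^3 - 360*t^2 - 102*t + 80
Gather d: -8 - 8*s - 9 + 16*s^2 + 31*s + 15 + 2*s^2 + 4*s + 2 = 18*s^2 + 27*s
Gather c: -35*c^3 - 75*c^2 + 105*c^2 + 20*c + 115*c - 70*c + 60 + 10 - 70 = -35*c^3 + 30*c^2 + 65*c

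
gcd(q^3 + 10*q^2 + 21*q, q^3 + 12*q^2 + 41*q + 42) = q^2 + 10*q + 21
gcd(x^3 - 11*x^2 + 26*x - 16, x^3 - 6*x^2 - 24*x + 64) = x^2 - 10*x + 16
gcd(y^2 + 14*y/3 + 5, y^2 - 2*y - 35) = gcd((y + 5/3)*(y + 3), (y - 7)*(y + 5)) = 1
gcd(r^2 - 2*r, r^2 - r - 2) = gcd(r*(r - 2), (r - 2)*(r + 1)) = r - 2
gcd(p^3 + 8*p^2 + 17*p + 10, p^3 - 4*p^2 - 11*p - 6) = p + 1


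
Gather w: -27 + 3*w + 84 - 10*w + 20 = 77 - 7*w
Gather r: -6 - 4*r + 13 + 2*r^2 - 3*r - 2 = 2*r^2 - 7*r + 5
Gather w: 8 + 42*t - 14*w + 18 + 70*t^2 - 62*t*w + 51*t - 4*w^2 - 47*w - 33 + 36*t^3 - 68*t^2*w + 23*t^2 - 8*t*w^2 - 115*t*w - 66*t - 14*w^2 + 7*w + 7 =36*t^3 + 93*t^2 + 27*t + w^2*(-8*t - 18) + w*(-68*t^2 - 177*t - 54)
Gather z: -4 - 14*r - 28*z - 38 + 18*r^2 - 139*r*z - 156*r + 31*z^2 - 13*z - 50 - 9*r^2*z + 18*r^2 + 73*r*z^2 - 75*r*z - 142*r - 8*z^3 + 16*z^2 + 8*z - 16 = 36*r^2 - 312*r - 8*z^3 + z^2*(73*r + 47) + z*(-9*r^2 - 214*r - 33) - 108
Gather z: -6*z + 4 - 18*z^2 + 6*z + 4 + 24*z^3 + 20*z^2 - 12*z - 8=24*z^3 + 2*z^2 - 12*z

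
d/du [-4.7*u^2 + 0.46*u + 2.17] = 0.46 - 9.4*u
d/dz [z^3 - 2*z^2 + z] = 3*z^2 - 4*z + 1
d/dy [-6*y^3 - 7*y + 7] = -18*y^2 - 7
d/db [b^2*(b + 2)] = b*(3*b + 4)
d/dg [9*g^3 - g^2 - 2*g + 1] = 27*g^2 - 2*g - 2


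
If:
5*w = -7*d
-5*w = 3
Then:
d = 3/7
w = -3/5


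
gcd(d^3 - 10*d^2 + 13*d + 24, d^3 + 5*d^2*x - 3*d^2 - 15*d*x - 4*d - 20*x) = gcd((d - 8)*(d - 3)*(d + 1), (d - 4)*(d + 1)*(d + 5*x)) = d + 1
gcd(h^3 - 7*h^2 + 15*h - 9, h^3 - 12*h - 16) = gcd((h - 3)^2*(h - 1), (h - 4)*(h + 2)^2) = 1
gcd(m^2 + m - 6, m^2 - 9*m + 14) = m - 2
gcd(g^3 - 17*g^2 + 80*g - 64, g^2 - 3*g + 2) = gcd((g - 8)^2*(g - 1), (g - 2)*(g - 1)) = g - 1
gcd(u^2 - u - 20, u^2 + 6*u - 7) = 1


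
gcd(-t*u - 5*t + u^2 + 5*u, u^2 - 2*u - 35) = u + 5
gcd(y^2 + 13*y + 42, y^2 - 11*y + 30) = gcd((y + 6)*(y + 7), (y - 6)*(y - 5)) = 1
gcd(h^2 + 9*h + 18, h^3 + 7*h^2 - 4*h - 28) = 1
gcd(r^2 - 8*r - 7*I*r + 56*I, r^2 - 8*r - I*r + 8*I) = r - 8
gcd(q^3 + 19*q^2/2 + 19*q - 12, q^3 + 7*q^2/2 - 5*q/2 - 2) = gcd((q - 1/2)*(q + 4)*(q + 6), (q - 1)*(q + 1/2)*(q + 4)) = q + 4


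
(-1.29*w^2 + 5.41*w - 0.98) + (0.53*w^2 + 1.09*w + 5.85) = -0.76*w^2 + 6.5*w + 4.87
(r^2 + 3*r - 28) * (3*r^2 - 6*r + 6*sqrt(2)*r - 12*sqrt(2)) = 3*r^4 + 3*r^3 + 6*sqrt(2)*r^3 - 102*r^2 + 6*sqrt(2)*r^2 - 204*sqrt(2)*r + 168*r + 336*sqrt(2)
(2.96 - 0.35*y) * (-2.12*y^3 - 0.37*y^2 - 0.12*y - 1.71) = 0.742*y^4 - 6.1457*y^3 - 1.0532*y^2 + 0.2433*y - 5.0616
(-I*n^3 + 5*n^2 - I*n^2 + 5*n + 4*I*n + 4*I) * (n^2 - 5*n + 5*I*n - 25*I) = -I*n^5 + 10*n^4 + 4*I*n^4 - 40*n^3 + 34*I*n^3 - 70*n^2 - 116*I*n^2 + 80*n - 145*I*n + 100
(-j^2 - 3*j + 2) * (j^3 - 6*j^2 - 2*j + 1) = -j^5 + 3*j^4 + 22*j^3 - 7*j^2 - 7*j + 2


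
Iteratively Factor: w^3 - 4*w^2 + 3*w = (w - 1)*(w^2 - 3*w) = w*(w - 1)*(w - 3)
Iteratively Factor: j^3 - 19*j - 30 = (j + 2)*(j^2 - 2*j - 15) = (j + 2)*(j + 3)*(j - 5)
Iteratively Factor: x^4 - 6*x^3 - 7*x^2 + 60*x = (x - 4)*(x^3 - 2*x^2 - 15*x) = x*(x - 4)*(x^2 - 2*x - 15) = x*(x - 5)*(x - 4)*(x + 3)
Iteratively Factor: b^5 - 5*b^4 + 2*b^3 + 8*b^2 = (b + 1)*(b^4 - 6*b^3 + 8*b^2) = b*(b + 1)*(b^3 - 6*b^2 + 8*b) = b*(b - 2)*(b + 1)*(b^2 - 4*b) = b*(b - 4)*(b - 2)*(b + 1)*(b)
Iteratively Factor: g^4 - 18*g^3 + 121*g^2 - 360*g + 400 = (g - 5)*(g^3 - 13*g^2 + 56*g - 80) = (g - 5)^2*(g^2 - 8*g + 16) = (g - 5)^2*(g - 4)*(g - 4)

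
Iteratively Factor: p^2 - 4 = (p - 2)*(p + 2)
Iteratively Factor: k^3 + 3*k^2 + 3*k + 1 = (k + 1)*(k^2 + 2*k + 1) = (k + 1)^2*(k + 1)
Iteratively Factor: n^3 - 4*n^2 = (n)*(n^2 - 4*n) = n*(n - 4)*(n)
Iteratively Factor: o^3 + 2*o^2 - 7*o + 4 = (o + 4)*(o^2 - 2*o + 1) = (o - 1)*(o + 4)*(o - 1)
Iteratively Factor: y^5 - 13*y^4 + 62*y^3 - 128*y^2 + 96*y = (y - 4)*(y^4 - 9*y^3 + 26*y^2 - 24*y) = y*(y - 4)*(y^3 - 9*y^2 + 26*y - 24) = y*(y - 4)*(y - 2)*(y^2 - 7*y + 12) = y*(y - 4)*(y - 3)*(y - 2)*(y - 4)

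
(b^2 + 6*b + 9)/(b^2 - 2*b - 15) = (b + 3)/(b - 5)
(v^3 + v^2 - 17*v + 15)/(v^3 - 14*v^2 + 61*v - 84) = (v^2 + 4*v - 5)/(v^2 - 11*v + 28)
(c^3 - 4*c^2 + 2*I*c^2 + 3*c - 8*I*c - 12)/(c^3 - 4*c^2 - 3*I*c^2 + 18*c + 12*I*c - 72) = (c - I)/(c - 6*I)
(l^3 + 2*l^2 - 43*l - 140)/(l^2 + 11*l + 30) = (l^2 - 3*l - 28)/(l + 6)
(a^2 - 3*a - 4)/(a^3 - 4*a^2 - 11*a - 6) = (a - 4)/(a^2 - 5*a - 6)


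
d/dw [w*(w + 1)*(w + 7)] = 3*w^2 + 16*w + 7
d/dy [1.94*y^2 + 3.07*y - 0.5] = 3.88*y + 3.07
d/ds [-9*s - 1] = -9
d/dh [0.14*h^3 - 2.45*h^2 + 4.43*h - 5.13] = 0.42*h^2 - 4.9*h + 4.43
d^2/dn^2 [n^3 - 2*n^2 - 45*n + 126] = 6*n - 4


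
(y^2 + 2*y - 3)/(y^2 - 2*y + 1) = (y + 3)/(y - 1)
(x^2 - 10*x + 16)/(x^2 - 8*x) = (x - 2)/x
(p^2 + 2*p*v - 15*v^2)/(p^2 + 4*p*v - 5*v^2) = (p - 3*v)/(p - v)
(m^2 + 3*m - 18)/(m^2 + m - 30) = (m - 3)/(m - 5)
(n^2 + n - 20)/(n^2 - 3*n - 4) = (n + 5)/(n + 1)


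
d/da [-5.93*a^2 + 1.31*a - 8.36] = 1.31 - 11.86*a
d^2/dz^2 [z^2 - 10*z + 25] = 2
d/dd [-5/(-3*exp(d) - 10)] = -15*exp(d)/(3*exp(d) + 10)^2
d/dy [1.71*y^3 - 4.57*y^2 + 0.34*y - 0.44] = 5.13*y^2 - 9.14*y + 0.34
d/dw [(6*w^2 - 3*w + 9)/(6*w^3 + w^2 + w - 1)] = 3*(-12*w^4 + 12*w^3 - 51*w^2 - 10*w - 2)/(36*w^6 + 12*w^5 + 13*w^4 - 10*w^3 - w^2 - 2*w + 1)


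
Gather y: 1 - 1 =0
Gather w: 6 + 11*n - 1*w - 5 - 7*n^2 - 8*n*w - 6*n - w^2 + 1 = -7*n^2 + 5*n - w^2 + w*(-8*n - 1) + 2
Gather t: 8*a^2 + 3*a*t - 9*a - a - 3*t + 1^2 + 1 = 8*a^2 - 10*a + t*(3*a - 3) + 2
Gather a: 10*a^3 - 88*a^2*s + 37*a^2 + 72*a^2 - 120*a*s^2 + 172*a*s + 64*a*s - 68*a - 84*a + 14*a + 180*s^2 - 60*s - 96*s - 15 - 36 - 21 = 10*a^3 + a^2*(109 - 88*s) + a*(-120*s^2 + 236*s - 138) + 180*s^2 - 156*s - 72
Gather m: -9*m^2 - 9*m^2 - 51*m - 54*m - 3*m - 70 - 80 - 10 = -18*m^2 - 108*m - 160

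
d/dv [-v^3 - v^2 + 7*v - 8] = -3*v^2 - 2*v + 7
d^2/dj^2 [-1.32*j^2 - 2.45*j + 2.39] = -2.64000000000000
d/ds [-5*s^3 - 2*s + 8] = -15*s^2 - 2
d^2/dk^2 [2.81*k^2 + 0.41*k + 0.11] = 5.62000000000000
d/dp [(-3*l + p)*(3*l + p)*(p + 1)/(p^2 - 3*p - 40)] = (9*l^2*p^2 + 18*l^2*p + 333*l^2 + p^4 - 6*p^3 - 123*p^2 - 80*p)/(p^4 - 6*p^3 - 71*p^2 + 240*p + 1600)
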